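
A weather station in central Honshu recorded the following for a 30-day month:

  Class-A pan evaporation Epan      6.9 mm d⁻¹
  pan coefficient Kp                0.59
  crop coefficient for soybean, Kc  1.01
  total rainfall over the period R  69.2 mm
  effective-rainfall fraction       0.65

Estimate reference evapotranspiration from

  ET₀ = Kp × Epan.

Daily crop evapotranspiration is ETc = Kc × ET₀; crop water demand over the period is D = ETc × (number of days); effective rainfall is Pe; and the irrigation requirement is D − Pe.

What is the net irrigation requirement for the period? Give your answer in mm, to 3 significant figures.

78.4 mm

ET₀ = 0.59 × 6.9 = 4.0710 mm/d
ETc = Kc × ET₀ = 1.01 × 4.0710 = 4.1117 mm/d
Crop demand D = ETc × 30 d = 4.1117 × 30 = 123.351 mm
Pe = 0.65 × 69.2 = 44.980 mm
D − Pe = 123.351 − 44.980 = 78.371 mm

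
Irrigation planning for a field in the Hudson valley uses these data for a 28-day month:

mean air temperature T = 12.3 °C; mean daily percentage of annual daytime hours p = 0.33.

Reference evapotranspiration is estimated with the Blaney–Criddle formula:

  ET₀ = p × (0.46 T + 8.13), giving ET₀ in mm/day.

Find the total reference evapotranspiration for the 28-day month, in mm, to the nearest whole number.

127 mm

ET₀ = 0.33 × (0.46 × 12.3 + 8.13) = 0.33 × 13.788 = 4.5500 mm/d
Monthly total = 4.5500 × 28 = 127.400 mm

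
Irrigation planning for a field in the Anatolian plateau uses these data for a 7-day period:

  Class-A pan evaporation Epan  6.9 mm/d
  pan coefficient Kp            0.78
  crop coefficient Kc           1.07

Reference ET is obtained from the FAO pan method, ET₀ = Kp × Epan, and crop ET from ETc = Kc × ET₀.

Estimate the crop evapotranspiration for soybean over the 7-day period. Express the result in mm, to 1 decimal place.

ET₀ = 0.78 × 6.9 = 5.3820 mm/d
ETc = Kc × ET₀ = 1.07 × 5.3820 = 5.7587 mm/d
Over 7 days: 5.7587 × 7 = 40.311 mm

40.3 mm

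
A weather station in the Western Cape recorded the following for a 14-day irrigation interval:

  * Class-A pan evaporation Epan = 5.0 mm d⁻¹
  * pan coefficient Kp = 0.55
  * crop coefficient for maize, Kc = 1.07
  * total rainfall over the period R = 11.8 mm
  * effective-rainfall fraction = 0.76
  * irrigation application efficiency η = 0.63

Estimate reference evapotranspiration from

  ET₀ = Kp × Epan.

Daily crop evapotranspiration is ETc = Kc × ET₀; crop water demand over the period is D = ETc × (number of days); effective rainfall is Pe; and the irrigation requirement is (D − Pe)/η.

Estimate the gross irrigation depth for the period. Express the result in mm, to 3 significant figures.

51.2 mm

ET₀ = 0.55 × 5.0 = 2.7500 mm/d
ETc = Kc × ET₀ = 1.07 × 2.7500 = 2.9425 mm/d
Crop demand D = ETc × 14 d = 2.9425 × 14 = 41.195 mm
Pe = 0.76 × 11.8 = 8.968 mm
D − Pe = 41.195 − 8.968 = 32.227 mm
Gross irrigation = 32.227 / 0.63 = 51.154 mm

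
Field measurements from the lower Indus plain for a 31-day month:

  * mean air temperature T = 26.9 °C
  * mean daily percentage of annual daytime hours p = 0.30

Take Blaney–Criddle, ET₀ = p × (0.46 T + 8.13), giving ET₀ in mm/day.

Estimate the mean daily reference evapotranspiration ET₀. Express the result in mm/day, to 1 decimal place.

ET₀ = 0.30 × (0.46 × 26.9 + 8.13) = 0.30 × 20.504 = 6.1512 mm/d

6.2 mm/day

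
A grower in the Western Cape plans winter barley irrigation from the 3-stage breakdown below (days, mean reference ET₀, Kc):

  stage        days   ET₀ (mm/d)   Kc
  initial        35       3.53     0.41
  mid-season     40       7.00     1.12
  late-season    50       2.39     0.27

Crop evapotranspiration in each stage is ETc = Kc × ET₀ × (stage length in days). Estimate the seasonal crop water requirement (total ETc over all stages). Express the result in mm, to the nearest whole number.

initial: 0.41 × 3.53 × 35 = 50.66 mm
mid-season: 1.12 × 7.00 × 40 = 313.60 mm
late-season: 0.27 × 2.39 × 50 = 32.27 mm
Seasonal total = 396.53 mm

397 mm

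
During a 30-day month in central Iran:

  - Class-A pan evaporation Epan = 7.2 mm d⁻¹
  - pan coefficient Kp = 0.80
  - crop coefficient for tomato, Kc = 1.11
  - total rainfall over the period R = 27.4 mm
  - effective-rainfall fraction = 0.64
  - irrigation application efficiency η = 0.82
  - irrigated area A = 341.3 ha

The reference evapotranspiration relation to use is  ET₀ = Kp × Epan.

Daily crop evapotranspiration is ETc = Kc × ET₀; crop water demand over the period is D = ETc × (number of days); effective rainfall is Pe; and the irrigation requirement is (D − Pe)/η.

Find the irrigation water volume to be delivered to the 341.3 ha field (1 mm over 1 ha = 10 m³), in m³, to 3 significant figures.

725000 m³

ET₀ = 0.80 × 7.2 = 5.7600 mm/d
ETc = Kc × ET₀ = 1.11 × 5.7600 = 6.3936 mm/d
Crop demand D = ETc × 30 d = 6.3936 × 30 = 191.808 mm
Pe = 0.64 × 27.4 = 17.536 mm
D − Pe = 191.808 − 17.536 = 174.272 mm
Gross irrigation = 174.272 / 0.82 = 212.527 mm
Volume = 212.527 mm × 341.3 ha × 10 = 725354.7 m³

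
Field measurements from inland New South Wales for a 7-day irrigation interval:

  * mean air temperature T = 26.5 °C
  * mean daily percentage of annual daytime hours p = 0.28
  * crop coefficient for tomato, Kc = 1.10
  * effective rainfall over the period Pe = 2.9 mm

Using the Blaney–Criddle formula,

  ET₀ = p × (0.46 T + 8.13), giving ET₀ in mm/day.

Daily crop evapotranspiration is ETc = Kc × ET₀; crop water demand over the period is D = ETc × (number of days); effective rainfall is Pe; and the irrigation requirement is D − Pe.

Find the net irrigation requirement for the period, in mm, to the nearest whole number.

41 mm

ET₀ = 0.28 × (0.46 × 26.5 + 8.13) = 0.28 × 20.320 = 5.6896 mm/d
ETc = Kc × ET₀ = 1.10 × 5.6896 = 6.2586 mm/d
Crop demand D = ETc × 7 d = 6.2586 × 7 = 43.810 mm
D − Pe = 43.810 − 2.9 = 40.910 mm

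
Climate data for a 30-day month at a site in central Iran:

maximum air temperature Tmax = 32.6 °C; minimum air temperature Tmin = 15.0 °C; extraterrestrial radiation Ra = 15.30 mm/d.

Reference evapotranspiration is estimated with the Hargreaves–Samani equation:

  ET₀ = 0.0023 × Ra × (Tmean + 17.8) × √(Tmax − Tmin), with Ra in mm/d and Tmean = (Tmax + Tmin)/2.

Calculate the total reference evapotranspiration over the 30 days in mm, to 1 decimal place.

184.2 mm

Tmean = (32.6 + 15.0)/2 = 23.80 °C
ET₀ = 0.0023 × 15.30 × (23.80 + 17.8) × √17.6 = 0.0023 × 15.30 × 41.60 × 4.1952 = 6.1414 mm/d
Over 30 days: 6.1414 × 30 = 184.242 mm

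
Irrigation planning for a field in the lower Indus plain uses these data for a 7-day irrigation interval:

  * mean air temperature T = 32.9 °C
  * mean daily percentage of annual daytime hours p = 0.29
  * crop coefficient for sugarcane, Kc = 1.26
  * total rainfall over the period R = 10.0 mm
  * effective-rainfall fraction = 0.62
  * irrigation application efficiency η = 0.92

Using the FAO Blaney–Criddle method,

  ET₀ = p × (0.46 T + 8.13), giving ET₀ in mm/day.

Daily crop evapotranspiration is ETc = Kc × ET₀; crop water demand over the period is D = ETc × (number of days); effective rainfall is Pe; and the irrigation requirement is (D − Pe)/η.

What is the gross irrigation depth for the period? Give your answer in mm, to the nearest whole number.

ET₀ = 0.29 × (0.46 × 32.9 + 8.13) = 0.29 × 23.264 = 6.7466 mm/d
ETc = Kc × ET₀ = 1.26 × 6.7466 = 8.5007 mm/d
Crop demand D = ETc × 7 d = 8.5007 × 7 = 59.505 mm
Pe = 0.62 × 10.0 = 6.200 mm
D − Pe = 59.505 − 6.200 = 53.305 mm
Gross irrigation = 53.305 / 0.92 = 57.940 mm

58 mm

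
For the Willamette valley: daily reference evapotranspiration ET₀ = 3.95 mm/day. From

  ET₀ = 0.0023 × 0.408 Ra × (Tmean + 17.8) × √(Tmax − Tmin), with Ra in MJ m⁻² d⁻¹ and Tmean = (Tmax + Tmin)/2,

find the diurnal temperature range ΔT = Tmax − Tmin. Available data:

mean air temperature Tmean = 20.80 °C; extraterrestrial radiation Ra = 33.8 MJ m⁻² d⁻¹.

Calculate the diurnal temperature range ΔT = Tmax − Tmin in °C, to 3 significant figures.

√ΔT = ET₀ / [0.0023 × 0.408 × Ra × (Tmean+17.8)] = 3.95 / (0.0023 × 13.7904 × 38.60) = 3.2263
ΔT = 3.2263² = 10.409 °C

10.4 °C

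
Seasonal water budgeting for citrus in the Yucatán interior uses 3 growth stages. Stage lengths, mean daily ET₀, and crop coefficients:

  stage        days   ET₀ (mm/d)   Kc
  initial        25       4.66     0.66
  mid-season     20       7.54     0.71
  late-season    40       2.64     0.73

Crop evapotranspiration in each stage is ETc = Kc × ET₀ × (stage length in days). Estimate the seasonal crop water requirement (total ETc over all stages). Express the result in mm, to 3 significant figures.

261 mm

initial: 0.66 × 4.66 × 25 = 76.89 mm
mid-season: 0.71 × 7.54 × 20 = 107.07 mm
late-season: 0.73 × 2.64 × 40 = 77.09 mm
Seasonal total = 261.05 mm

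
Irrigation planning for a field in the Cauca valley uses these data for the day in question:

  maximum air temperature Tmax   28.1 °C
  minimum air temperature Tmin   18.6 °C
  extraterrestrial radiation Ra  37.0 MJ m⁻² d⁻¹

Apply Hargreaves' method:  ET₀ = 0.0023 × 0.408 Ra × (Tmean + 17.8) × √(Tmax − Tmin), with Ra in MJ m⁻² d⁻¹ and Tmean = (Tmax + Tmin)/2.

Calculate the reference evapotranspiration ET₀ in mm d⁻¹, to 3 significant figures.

4.40 mm d⁻¹

Tmean = (28.1 + 18.6)/2 = 23.35 °C
0.408 Ra = 0.408 × 37.0 = 15.0960 mm/d equivalent
ET₀ = 0.0023 × 15.0960 × (23.35 + 17.8) × √9.5 = 0.0023 × 15.0960 × 41.15 × 3.0822 = 4.4037 mm/d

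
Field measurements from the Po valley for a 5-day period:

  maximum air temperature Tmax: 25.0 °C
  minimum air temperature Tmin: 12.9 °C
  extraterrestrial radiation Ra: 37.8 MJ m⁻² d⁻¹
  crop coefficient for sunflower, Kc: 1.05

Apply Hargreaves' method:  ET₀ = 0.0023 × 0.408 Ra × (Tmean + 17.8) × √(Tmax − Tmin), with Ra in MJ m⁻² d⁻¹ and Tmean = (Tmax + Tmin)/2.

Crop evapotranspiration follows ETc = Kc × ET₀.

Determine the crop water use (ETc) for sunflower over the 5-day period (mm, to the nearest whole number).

Tmean = (25.0 + 12.9)/2 = 18.95 °C
0.408 Ra = 0.408 × 37.8 = 15.4224 mm/d equivalent
ET₀ = 0.0023 × 15.4224 × (18.95 + 17.8) × √12.1 = 0.0023 × 15.4224 × 36.75 × 3.4785 = 4.5345 mm/d
ETc = Kc × ET₀ = 1.05 × 4.5345 = 4.7612 mm/d
Over 5 days: 4.7612 × 5 = 23.806 mm

24 mm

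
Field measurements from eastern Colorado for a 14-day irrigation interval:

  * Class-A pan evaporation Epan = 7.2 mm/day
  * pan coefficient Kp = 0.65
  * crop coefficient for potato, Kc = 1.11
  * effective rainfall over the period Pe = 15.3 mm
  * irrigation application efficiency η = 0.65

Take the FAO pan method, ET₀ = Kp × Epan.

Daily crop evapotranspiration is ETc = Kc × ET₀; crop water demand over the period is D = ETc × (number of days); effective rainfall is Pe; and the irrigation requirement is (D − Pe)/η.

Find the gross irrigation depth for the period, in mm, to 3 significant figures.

ET₀ = 0.65 × 7.2 = 4.6800 mm/d
ETc = Kc × ET₀ = 1.11 × 4.6800 = 5.1948 mm/d
Crop demand D = ETc × 14 d = 5.1948 × 14 = 72.727 mm
D − Pe = 72.727 − 15.3 = 57.427 mm
Gross irrigation = 57.427 / 0.65 = 88.349 mm

88.3 mm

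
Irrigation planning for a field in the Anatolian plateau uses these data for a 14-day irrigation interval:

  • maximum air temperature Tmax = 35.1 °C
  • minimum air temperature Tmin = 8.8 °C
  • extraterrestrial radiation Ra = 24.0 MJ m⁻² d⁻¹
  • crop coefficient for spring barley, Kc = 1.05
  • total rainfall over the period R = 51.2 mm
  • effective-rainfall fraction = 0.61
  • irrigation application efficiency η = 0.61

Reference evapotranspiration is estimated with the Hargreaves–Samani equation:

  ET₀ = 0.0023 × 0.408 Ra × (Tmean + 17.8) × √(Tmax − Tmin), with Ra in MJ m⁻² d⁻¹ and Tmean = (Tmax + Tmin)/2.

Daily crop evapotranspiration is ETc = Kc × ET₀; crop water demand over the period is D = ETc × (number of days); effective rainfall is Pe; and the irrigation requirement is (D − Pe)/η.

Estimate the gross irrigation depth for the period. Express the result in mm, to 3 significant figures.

59.4 mm

Tmean = (35.1 + 8.8)/2 = 21.95 °C
0.408 Ra = 0.408 × 24.0 = 9.7920 mm/d equivalent
ET₀ = 0.0023 × 9.7920 × (21.95 + 17.8) × √26.3 = 0.0023 × 9.7920 × 39.75 × 5.1284 = 4.5911 mm/d
ETc = Kc × ET₀ = 1.05 × 4.5911 = 4.8207 mm/d
Crop demand D = ETc × 14 d = 4.8207 × 14 = 67.490 mm
Pe = 0.61 × 51.2 = 31.232 mm
D − Pe = 67.490 − 31.232 = 36.258 mm
Gross irrigation = 36.258 / 0.61 = 59.439 mm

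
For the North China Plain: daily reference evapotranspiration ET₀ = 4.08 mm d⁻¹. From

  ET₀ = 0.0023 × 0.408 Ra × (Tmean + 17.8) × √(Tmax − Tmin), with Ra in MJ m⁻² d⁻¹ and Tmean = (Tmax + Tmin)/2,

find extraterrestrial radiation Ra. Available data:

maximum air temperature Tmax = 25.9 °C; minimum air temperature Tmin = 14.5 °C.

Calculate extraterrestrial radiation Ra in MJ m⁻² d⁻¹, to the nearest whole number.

34 MJ m⁻² d⁻¹

Tmean = (25.9+14.5)/2 = 20.20 °C; ΔT = 11.4
Ra = ET₀ / [0.0023 × 0.408 × (Tmean+17.8) × √ΔT]
   = 4.08 / (0.0023 × 0.408 × 38.00 × 3.3764) = 33.887 MJ m⁻² d⁻¹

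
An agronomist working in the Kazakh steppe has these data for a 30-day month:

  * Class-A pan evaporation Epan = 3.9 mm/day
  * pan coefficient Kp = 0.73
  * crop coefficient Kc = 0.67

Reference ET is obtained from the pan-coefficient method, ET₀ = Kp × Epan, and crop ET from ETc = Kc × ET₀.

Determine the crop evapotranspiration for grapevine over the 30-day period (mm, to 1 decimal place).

ET₀ = 0.73 × 3.9 = 2.8470 mm/d
ETc = Kc × ET₀ = 0.67 × 2.8470 = 1.9075 mm/d
Over 30 days: 1.9075 × 30 = 57.225 mm

57.2 mm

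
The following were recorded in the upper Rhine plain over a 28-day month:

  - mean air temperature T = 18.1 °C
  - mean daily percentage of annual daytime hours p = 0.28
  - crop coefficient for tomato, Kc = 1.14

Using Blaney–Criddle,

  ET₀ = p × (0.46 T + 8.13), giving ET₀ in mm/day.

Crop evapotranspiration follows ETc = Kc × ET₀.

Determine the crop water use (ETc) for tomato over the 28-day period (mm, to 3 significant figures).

ET₀ = 0.28 × (0.46 × 18.1 + 8.13) = 0.28 × 16.456 = 4.6077 mm/d
ETc = Kc × ET₀ = 1.14 × 4.6077 = 5.2528 mm/d
Over 28 days: 5.2528 × 28 = 147.078 mm

147 mm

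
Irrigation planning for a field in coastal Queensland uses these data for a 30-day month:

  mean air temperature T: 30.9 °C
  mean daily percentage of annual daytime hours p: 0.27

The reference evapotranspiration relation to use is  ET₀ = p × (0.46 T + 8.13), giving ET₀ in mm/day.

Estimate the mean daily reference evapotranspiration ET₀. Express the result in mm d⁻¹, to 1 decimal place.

6.0 mm d⁻¹

ET₀ = 0.27 × (0.46 × 30.9 + 8.13) = 0.27 × 22.344 = 6.0329 mm/d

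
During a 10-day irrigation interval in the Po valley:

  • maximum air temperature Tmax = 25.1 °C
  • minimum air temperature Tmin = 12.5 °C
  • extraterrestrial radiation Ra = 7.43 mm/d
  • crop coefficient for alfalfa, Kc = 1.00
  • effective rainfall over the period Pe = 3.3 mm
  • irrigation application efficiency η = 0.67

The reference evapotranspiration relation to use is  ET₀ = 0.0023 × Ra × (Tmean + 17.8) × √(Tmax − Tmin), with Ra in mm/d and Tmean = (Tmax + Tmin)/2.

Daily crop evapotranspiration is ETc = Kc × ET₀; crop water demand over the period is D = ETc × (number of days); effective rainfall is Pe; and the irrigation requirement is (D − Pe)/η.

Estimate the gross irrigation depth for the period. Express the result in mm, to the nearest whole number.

28 mm

Tmean = (25.1 + 12.5)/2 = 18.80 °C
ET₀ = 0.0023 × 7.43 × (18.80 + 17.8) × √12.6 = 0.0023 × 7.43 × 36.60 × 3.5496 = 2.2201 mm/d
ETc = Kc × ET₀ = 1.00 × 2.2201 = 2.2201 mm/d
Crop demand D = ETc × 10 d = 2.2201 × 10 = 22.201 mm
D − Pe = 22.201 − 3.3 = 18.901 mm
Gross irrigation = 18.901 / 0.67 = 28.210 mm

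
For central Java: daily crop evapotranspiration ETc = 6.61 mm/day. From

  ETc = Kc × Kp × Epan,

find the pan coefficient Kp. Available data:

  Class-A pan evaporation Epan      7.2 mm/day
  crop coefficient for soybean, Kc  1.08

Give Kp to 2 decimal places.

0.85

ETc = Kc × Kp × Epan  ⇒  Kp = ETc / (Kc × Epan)
Kp = 6.61 / (1.08 × 7.2) = 6.61 / 7.776 = 0.8501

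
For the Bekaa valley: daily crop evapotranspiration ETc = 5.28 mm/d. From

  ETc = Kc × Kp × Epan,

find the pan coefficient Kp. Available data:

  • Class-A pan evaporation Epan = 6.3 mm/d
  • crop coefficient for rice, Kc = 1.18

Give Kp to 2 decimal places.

0.71

ETc = Kc × Kp × Epan  ⇒  Kp = ETc / (Kc × Epan)
Kp = 5.28 / (1.18 × 6.3) = 5.28 / 7.434 = 0.7103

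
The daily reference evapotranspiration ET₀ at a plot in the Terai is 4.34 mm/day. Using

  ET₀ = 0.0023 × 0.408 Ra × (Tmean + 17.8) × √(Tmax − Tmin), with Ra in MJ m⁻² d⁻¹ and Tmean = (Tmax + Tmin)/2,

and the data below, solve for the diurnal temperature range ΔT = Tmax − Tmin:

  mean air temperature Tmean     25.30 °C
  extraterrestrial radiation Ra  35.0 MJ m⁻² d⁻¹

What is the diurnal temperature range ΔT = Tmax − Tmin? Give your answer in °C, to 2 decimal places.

√ΔT = ET₀ / [0.0023 × 0.408 × Ra × (Tmean+17.8)] = 4.34 / (0.0023 × 14.2800 × 43.10) = 3.0659
ΔT = 3.0659² = 9.400 °C

9.40 °C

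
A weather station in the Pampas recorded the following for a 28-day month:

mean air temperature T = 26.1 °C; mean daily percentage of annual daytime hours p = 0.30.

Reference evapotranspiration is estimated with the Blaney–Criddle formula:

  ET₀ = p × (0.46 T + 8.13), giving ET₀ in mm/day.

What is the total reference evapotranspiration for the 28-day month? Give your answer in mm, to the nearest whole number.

169 mm

ET₀ = 0.30 × (0.46 × 26.1 + 8.13) = 0.30 × 20.136 = 6.0408 mm/d
Monthly total = 6.0408 × 28 = 169.142 mm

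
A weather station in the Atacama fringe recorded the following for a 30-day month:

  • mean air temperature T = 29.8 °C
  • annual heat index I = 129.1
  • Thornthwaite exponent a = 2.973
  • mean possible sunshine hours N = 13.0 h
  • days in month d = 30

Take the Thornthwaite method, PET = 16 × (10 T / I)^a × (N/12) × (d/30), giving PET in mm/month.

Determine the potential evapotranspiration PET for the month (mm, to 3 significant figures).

208 mm

10T/I = 10 × 29.8 / 129.1 = 2.3083
(10T/I)^a = 2.3083^2.973 = 12.0245
Uncorrected PET = 16 × 12.0245 = 192.392 mm
Correction = (N/12)(d/30) = (13.0/12)(30/30) = 1.0833
PET = 192.392 × 1.0833 = 208.418 mm/month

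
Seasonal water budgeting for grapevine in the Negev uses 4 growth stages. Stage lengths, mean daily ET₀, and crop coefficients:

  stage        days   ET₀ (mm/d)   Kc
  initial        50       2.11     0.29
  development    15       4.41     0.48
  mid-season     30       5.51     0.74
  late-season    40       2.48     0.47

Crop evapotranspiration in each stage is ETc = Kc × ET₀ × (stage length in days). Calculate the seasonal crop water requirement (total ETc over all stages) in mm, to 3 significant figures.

initial: 0.29 × 2.11 × 50 = 30.60 mm
development: 0.48 × 4.41 × 15 = 31.75 mm
mid-season: 0.74 × 5.51 × 30 = 122.32 mm
late-season: 0.47 × 2.48 × 40 = 46.62 mm
Seasonal total = 231.29 mm

231 mm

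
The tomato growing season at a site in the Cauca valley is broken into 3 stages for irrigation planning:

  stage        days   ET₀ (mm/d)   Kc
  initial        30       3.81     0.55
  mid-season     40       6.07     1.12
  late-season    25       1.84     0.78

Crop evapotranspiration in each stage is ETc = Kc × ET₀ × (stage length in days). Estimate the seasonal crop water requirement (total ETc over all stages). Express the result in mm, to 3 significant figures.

371 mm

initial: 0.55 × 3.81 × 30 = 62.87 mm
mid-season: 1.12 × 6.07 × 40 = 271.94 mm
late-season: 0.78 × 1.84 × 25 = 35.88 mm
Seasonal total = 370.69 mm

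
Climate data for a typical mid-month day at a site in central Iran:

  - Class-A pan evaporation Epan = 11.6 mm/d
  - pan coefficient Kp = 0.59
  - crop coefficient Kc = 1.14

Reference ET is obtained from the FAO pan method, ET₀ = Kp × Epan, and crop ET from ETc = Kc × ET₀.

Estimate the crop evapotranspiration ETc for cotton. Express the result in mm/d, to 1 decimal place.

7.8 mm/d

ET₀ = 0.59 × 11.6 = 6.8440 mm/d
ETc = Kc × ET₀ = 1.14 × 6.8440 = 7.8022 mm/d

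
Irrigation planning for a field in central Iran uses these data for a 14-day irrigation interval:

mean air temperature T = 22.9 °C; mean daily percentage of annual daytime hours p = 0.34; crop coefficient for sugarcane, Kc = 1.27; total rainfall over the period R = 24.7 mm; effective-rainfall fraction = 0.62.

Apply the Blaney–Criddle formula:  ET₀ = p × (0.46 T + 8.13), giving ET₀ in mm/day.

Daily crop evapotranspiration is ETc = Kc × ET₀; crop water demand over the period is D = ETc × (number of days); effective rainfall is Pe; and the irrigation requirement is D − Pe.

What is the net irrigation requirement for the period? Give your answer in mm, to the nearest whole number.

ET₀ = 0.34 × (0.46 × 22.9 + 8.13) = 0.34 × 18.664 = 6.3458 mm/d
ETc = Kc × ET₀ = 1.27 × 6.3458 = 8.0592 mm/d
Crop demand D = ETc × 14 d = 8.0592 × 14 = 112.829 mm
Pe = 0.62 × 24.7 = 15.314 mm
D − Pe = 112.829 − 15.314 = 97.515 mm

98 mm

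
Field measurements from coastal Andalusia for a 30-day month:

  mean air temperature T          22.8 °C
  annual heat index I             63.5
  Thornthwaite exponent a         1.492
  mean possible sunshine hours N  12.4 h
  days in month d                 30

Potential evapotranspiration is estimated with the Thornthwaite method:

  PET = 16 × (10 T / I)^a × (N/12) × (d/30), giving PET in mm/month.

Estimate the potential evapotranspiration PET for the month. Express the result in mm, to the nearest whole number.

111 mm

10T/I = 10 × 22.8 / 63.5 = 3.5906
(10T/I)^a = 3.5906^1.492 = 6.7346
Uncorrected PET = 16 × 6.7346 = 107.754 mm
Correction = (N/12)(d/30) = (12.4/12)(30/30) = 1.0333
PET = 107.754 × 1.0333 = 111.342 mm/month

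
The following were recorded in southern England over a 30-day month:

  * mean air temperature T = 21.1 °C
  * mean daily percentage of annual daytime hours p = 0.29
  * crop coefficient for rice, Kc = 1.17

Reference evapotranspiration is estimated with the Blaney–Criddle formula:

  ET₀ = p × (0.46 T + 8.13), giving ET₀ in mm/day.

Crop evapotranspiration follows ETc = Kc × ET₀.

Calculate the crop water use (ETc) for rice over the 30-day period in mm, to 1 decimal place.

181.6 mm

ET₀ = 0.29 × (0.46 × 21.1 + 8.13) = 0.29 × 17.836 = 5.1724 mm/d
ETc = Kc × ET₀ = 1.17 × 5.1724 = 6.0517 mm/d
Over 30 days: 6.0517 × 30 = 181.551 mm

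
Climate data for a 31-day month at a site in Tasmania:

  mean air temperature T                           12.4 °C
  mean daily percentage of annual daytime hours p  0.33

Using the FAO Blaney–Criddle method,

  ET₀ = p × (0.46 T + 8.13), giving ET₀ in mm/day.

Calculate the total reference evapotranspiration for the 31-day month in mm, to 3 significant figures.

ET₀ = 0.33 × (0.46 × 12.4 + 8.13) = 0.33 × 13.834 = 4.5652 mm/d
Monthly total = 4.5652 × 31 = 141.521 mm

142 mm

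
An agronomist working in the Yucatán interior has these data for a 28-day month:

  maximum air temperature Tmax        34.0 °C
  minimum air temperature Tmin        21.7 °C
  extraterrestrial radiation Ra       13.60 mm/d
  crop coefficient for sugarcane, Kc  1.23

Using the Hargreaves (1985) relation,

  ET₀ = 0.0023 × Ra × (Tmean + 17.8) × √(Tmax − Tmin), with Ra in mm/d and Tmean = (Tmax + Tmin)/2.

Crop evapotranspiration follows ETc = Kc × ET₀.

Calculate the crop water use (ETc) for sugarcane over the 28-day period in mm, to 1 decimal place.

172.5 mm

Tmean = (34.0 + 21.7)/2 = 27.85 °C
ET₀ = 0.0023 × 13.60 × (27.85 + 17.8) × √12.3 = 0.0023 × 13.60 × 45.65 × 3.5071 = 5.0079 mm/d
ETc = Kc × ET₀ = 1.23 × 5.0079 = 6.1597 mm/d
Over 28 days: 6.1597 × 28 = 172.472 mm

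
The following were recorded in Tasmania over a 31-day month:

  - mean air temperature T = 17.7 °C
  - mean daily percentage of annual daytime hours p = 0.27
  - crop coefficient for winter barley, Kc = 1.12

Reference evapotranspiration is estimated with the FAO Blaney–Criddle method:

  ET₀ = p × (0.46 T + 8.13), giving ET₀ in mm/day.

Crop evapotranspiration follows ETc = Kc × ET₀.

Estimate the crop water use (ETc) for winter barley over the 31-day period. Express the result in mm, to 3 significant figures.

ET₀ = 0.27 × (0.46 × 17.7 + 8.13) = 0.27 × 16.272 = 4.3934 mm/d
ETc = Kc × ET₀ = 1.12 × 4.3934 = 4.9206 mm/d
Over 31 days: 4.9206 × 31 = 152.539 mm

153 mm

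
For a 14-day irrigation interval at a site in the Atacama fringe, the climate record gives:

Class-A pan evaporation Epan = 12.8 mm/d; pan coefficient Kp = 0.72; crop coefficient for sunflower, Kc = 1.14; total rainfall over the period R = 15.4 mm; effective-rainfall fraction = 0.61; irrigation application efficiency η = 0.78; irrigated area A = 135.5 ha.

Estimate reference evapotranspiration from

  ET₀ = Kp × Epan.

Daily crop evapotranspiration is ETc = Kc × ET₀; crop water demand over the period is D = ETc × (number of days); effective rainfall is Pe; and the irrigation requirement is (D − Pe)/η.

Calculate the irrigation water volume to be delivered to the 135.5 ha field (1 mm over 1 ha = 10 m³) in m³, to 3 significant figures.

239000 m³

ET₀ = 0.72 × 12.8 = 9.2160 mm/d
ETc = Kc × ET₀ = 1.14 × 9.2160 = 10.5062 mm/d
Crop demand D = ETc × 14 d = 10.5062 × 14 = 147.087 mm
Pe = 0.61 × 15.4 = 9.394 mm
D − Pe = 147.087 − 9.394 = 137.693 mm
Gross irrigation = 137.693 / 0.78 = 176.529 mm
Volume = 176.529 mm × 135.5 ha × 10 = 239196.8 m³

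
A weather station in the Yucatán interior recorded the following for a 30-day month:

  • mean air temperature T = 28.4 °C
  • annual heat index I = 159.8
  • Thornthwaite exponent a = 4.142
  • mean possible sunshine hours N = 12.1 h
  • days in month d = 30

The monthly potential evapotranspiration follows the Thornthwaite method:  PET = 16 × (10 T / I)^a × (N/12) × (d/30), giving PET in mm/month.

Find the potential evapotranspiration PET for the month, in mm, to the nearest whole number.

175 mm

10T/I = 10 × 28.4 / 159.8 = 1.7772
(10T/I)^a = 1.7772^4.142 = 10.8245
Uncorrected PET = 16 × 10.8245 = 173.192 mm
Correction = (N/12)(d/30) = (12.1/12)(30/30) = 1.0083
PET = 173.192 × 1.0083 = 174.629 mm/month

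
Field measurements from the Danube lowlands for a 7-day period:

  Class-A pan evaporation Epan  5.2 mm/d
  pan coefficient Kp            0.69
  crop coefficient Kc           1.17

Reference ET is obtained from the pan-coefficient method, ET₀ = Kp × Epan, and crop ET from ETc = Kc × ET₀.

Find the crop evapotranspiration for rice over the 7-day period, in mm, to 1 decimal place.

ET₀ = 0.69 × 5.2 = 3.5880 mm/d
ETc = Kc × ET₀ = 1.17 × 3.5880 = 4.1980 mm/d
Over 7 days: 4.1980 × 7 = 29.386 mm

29.4 mm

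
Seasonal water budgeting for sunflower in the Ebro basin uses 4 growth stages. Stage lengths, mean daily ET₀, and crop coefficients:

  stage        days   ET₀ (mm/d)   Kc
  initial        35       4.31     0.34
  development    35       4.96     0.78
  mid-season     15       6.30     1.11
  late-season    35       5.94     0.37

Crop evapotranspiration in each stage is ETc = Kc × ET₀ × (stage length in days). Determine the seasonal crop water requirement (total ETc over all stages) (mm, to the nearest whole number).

initial: 0.34 × 4.31 × 35 = 51.29 mm
development: 0.78 × 4.96 × 35 = 135.41 mm
mid-season: 1.11 × 6.30 × 15 = 104.90 mm
late-season: 0.37 × 5.94 × 35 = 76.92 mm
Seasonal total = 368.52 mm

369 mm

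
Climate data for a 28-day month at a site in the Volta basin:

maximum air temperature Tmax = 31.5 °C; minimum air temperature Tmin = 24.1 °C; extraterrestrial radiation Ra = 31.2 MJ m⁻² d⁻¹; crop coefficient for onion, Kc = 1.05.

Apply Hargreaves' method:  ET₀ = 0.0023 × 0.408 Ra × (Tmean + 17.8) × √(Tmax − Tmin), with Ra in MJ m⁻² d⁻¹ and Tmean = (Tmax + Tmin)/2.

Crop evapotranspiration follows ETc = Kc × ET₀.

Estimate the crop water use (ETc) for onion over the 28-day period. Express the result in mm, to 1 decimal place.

Tmean = (31.5 + 24.1)/2 = 27.80 °C
0.408 Ra = 0.408 × 31.2 = 12.7296 mm/d equivalent
ET₀ = 0.0023 × 12.7296 × (27.80 + 17.8) × √7.4 = 0.0023 × 12.7296 × 45.60 × 2.7203 = 3.6318 mm/d
ETc = Kc × ET₀ = 1.05 × 3.6318 = 3.8134 mm/d
Over 28 days: 3.8134 × 28 = 106.775 mm

106.8 mm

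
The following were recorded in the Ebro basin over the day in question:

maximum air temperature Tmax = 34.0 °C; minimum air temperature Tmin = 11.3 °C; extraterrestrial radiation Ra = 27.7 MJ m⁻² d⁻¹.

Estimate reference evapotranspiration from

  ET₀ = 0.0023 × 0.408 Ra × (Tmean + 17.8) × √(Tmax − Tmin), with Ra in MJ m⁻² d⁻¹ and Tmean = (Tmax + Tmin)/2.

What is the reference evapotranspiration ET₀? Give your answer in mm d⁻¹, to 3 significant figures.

Tmean = (34.0 + 11.3)/2 = 22.65 °C
0.408 Ra = 0.408 × 27.7 = 11.3016 mm/d equivalent
ET₀ = 0.0023 × 11.3016 × (22.65 + 17.8) × √22.7 = 0.0023 × 11.3016 × 40.45 × 4.7645 = 5.0096 mm/d

5.01 mm d⁻¹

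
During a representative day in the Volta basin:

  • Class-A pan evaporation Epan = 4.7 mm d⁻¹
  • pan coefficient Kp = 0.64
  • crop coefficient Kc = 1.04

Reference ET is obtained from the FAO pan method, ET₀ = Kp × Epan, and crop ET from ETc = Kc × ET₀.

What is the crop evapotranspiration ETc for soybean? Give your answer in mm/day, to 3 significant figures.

3.13 mm/day

ET₀ = 0.64 × 4.7 = 3.0080 mm/d
ETc = Kc × ET₀ = 1.04 × 3.0080 = 3.1283 mm/d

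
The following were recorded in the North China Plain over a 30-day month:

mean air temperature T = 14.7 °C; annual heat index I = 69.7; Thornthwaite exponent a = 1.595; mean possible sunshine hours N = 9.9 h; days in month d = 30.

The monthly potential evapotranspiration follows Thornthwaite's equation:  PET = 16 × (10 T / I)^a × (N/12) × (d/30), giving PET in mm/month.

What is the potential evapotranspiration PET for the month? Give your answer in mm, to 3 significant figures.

10T/I = 10 × 14.7 / 69.7 = 2.1090
(10T/I)^a = 2.1090^1.595 = 3.2878
Uncorrected PET = 16 × 3.2878 = 52.605 mm
Correction = (N/12)(d/30) = (9.9/12)(30/30) = 0.8250
PET = 52.605 × 0.8250 = 43.399 mm/month

43.4 mm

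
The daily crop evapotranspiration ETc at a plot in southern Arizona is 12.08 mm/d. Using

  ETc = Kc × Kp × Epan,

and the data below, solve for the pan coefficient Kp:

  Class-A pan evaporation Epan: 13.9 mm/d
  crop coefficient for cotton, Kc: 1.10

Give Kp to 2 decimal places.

ETc = Kc × Kp × Epan  ⇒  Kp = ETc / (Kc × Epan)
Kp = 12.08 / (1.10 × 13.9) = 12.08 / 15.290 = 0.7901

0.79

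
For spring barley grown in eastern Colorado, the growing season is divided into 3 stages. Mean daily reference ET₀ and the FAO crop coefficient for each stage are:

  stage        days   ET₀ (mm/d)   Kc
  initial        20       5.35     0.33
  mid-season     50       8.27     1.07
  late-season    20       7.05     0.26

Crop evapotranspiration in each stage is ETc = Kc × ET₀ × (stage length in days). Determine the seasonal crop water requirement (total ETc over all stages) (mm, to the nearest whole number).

514 mm

initial: 0.33 × 5.35 × 20 = 35.31 mm
mid-season: 1.07 × 8.27 × 50 = 442.45 mm
late-season: 0.26 × 7.05 × 20 = 36.66 mm
Seasonal total = 514.42 mm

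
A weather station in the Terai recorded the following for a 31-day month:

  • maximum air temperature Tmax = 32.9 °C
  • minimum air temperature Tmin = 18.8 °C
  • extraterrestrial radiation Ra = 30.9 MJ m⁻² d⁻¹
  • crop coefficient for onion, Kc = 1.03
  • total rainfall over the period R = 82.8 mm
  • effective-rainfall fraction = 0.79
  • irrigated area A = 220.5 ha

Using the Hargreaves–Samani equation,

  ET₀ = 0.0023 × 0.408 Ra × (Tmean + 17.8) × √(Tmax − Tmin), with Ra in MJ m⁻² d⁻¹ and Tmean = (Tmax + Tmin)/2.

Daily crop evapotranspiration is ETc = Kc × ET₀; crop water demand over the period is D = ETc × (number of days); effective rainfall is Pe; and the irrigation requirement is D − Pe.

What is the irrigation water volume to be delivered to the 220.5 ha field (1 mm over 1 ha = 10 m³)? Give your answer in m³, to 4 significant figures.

Tmean = (32.9 + 18.8)/2 = 25.85 °C
0.408 Ra = 0.408 × 30.9 = 12.6072 mm/d equivalent
ET₀ = 0.0023 × 12.6072 × (25.85 + 17.8) × √14.1 = 0.0023 × 12.6072 × 43.65 × 3.7550 = 4.7527 mm/d
ETc = Kc × ET₀ = 1.03 × 4.7527 = 4.8953 mm/d
Crop demand D = ETc × 31 d = 4.8953 × 31 = 151.754 mm
Pe = 0.79 × 82.8 = 65.412 mm
D − Pe = 151.754 − 65.412 = 86.342 mm
Volume = 86.342 mm × 220.5 ha × 10 = 190384.1 m³

190400 m³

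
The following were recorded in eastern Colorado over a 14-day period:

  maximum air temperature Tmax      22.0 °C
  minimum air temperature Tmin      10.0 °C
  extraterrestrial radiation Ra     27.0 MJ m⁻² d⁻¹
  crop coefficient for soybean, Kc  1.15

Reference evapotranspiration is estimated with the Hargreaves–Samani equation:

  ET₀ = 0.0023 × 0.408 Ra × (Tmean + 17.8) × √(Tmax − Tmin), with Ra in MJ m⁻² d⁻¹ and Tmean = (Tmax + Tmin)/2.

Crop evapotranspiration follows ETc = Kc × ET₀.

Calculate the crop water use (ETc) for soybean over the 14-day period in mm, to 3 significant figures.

47.8 mm

Tmean = (22.0 + 10.0)/2 = 16.00 °C
0.408 Ra = 0.408 × 27.0 = 11.0160 mm/d equivalent
ET₀ = 0.0023 × 11.0160 × (16.00 + 17.8) × √12.0 = 0.0023 × 11.0160 × 33.80 × 3.4641 = 2.9666 mm/d
ETc = Kc × ET₀ = 1.15 × 2.9666 = 3.4116 mm/d
Over 14 days: 3.4116 × 14 = 47.762 mm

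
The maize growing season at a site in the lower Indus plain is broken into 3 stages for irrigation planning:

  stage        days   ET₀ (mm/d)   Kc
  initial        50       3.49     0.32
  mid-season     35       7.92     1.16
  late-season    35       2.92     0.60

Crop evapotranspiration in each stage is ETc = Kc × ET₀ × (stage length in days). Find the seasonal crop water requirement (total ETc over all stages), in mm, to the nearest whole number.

439 mm

initial: 0.32 × 3.49 × 50 = 55.84 mm
mid-season: 1.16 × 7.92 × 35 = 321.55 mm
late-season: 0.60 × 2.92 × 35 = 61.32 mm
Seasonal total = 438.71 mm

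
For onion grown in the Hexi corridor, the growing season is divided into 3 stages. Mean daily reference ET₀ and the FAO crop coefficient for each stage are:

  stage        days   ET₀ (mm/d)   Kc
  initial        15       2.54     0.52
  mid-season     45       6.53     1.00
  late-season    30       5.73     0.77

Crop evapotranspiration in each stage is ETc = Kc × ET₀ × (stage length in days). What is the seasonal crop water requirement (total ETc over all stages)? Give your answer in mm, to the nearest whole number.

446 mm

initial: 0.52 × 2.54 × 15 = 19.81 mm
mid-season: 1.00 × 6.53 × 45 = 293.85 mm
late-season: 0.77 × 5.73 × 30 = 132.36 mm
Seasonal total = 446.02 mm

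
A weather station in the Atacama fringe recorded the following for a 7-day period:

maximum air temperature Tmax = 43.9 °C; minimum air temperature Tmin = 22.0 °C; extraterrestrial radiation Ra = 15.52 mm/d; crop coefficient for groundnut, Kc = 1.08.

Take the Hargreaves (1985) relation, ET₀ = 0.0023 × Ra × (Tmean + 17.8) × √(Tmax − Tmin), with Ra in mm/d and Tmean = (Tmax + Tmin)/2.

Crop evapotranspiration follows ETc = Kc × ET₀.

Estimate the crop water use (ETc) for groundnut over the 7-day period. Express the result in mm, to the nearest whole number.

64 mm

Tmean = (43.9 + 22.0)/2 = 32.95 °C
ET₀ = 0.0023 × 15.52 × (32.95 + 17.8) × √21.9 = 0.0023 × 15.52 × 50.75 × 4.6797 = 8.4776 mm/d
ETc = Kc × ET₀ = 1.08 × 8.4776 = 9.1558 mm/d
Over 7 days: 9.1558 × 7 = 64.091 mm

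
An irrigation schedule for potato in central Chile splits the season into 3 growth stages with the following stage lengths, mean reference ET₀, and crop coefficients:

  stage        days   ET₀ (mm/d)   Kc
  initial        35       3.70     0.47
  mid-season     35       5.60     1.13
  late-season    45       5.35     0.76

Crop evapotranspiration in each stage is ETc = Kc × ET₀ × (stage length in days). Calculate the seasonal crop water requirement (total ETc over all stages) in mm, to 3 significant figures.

initial: 0.47 × 3.70 × 35 = 60.87 mm
mid-season: 1.13 × 5.60 × 35 = 221.48 mm
late-season: 0.76 × 5.35 × 45 = 182.97 mm
Seasonal total = 465.32 mm

465 mm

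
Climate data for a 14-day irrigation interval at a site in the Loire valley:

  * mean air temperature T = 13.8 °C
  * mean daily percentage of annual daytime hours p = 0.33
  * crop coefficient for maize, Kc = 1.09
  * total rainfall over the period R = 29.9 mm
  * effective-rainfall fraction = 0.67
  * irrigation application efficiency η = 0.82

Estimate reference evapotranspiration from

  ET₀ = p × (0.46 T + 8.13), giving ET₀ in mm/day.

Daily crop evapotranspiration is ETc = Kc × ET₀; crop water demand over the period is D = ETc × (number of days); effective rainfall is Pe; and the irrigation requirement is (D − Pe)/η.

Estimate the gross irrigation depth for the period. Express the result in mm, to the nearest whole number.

ET₀ = 0.33 × (0.46 × 13.8 + 8.13) = 0.33 × 14.478 = 4.7777 mm/d
ETc = Kc × ET₀ = 1.09 × 4.7777 = 5.2077 mm/d
Crop demand D = ETc × 14 d = 5.2077 × 14 = 72.908 mm
Pe = 0.67 × 29.9 = 20.033 mm
D − Pe = 72.908 − 20.033 = 52.875 mm
Gross irrigation = 52.875 / 0.82 = 64.482 mm

64 mm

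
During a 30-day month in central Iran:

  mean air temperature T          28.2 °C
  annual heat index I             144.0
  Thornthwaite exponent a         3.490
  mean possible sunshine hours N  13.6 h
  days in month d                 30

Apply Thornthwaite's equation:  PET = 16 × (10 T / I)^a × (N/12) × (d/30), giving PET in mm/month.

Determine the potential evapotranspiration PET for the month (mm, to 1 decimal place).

189.3 mm

10T/I = 10 × 28.2 / 144.0 = 1.9583
(10T/I)^a = 1.9583^3.490 = 10.4390
Uncorrected PET = 16 × 10.4390 = 167.024 mm
Correction = (N/12)(d/30) = (13.6/12)(30/30) = 1.1333
PET = 167.024 × 1.1333 = 189.288 mm/month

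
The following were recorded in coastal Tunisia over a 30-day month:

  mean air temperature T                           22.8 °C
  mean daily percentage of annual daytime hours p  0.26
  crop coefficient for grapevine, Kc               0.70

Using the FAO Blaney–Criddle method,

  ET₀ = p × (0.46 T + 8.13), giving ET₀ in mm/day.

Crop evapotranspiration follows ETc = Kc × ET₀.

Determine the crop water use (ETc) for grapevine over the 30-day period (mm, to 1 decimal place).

ET₀ = 0.26 × (0.46 × 22.8 + 8.13) = 0.26 × 18.618 = 4.8407 mm/d
ETc = Kc × ET₀ = 0.70 × 4.8407 = 3.3885 mm/d
Over 30 days: 3.3885 × 30 = 101.655 mm

101.7 mm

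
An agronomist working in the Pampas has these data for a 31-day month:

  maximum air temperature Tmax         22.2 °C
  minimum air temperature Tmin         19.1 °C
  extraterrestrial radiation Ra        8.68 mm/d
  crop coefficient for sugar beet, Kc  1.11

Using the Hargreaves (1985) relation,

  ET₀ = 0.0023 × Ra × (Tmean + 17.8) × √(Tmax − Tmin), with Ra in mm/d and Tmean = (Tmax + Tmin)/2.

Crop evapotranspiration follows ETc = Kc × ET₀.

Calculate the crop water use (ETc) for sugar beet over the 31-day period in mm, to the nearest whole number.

Tmean = (22.2 + 19.1)/2 = 20.65 °C
ET₀ = 0.0023 × 8.68 × (20.65 + 17.8) × √3.1 = 0.0023 × 8.68 × 38.45 × 1.7607 = 1.3515 mm/d
ETc = Kc × ET₀ = 1.11 × 1.3515 = 1.5002 mm/d
Over 31 days: 1.5002 × 31 = 46.506 mm

47 mm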